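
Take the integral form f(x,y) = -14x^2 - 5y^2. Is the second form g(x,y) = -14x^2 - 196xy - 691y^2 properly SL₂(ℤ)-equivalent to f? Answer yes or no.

D₁ = -280, D₂ = -280
f is negative-definite; reduce −f:
−f: flip: (14,0,5)→(5,0,14)
−f: reduced (well bottom): (5,0,14) with a≤c, −a<b≤a
flip sign back: reduced form of f is (-5,0,-14)
g is negative-definite; reduce −g:
−g: translate: b→0 (≡196 mod 28), so (14,196,691)→(14,0,5)
−g: flip: (14,0,5)→(5,0,14)
−g: reduced (well bottom): (5,0,14) with a≤c, −a<b≤a
flip sign back: reduced form of g is (-5,0,-14)
reduced forms (-5, 0, -14) vs (-5, 0, -14) ⇒ equivalent

yes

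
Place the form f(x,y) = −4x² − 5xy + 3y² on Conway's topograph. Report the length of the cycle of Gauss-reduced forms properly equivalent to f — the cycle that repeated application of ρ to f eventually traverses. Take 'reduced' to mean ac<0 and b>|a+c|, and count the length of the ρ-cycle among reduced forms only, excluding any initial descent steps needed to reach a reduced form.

D = 73, ⌊√D⌋ = 8
descent: ρ → (3,5,-4)  [lands on river]
river: ρ → (-4,3,4)
river: ρ → (4,5,-3)
river: ρ → (-3,7,2)
river: ρ → (2,5,-6)
river: ρ → (-6,7,1)
river: ρ → (1,7,-6)
river: ρ → (-6,5,2)
river: ρ → (2,7,-3)
river: ρ → (-3,5,4)
river: ρ → (4,3,-4)
river: ρ → (-4,5,3)
river: ρ → (3,7,-2)
river: ρ → (-2,5,6)
river: ρ → (6,7,-1)
river: ρ → (-1,7,6)
river: ρ → (6,5,-2)
river: ρ → (-2,7,3)
ρ-cycle length = 18 (tail of 1 descent step not counted)

18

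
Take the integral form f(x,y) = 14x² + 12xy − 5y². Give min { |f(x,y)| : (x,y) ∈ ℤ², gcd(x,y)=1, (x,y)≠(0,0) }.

river: ρ → (-5,18,5)
river: ρ → (5,12,-14)
river: ρ → (-14,16,3)
river: ρ → (3,20,-2)
river: ρ → (-2,20,3)
river: ρ → (3,16,-14)
river: ρ → (-14,12,5)
river: ρ → (5,18,-5)
river: ρ → (-5,12,14)
river: ρ → (14,16,-3)
river: ρ → (-3,20,2)
river: ρ → (2,20,-3)
river: ρ → (-3,16,14)
river: ρ → (14,12,-5)
closes: descent 0, river 14
min |a| on river = 2

2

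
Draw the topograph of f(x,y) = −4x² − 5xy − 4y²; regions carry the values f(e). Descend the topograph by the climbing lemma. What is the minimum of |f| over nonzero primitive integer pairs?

translate: b→-3 (≡5 mod 8), so (4,5,4)→(4,-3,3)
flip: (4,-3,3)→(3,3,4)
reduced (well bottom): (3,3,4) with a≤c, −a<b≤a
well minimum |f| = |-3| = 3 (negative-definite)

3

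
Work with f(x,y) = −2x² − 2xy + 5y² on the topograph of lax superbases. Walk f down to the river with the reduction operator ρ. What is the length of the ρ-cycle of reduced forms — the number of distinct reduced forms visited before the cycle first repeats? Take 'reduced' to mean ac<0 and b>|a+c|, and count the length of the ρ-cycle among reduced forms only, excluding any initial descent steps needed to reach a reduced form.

D = 44, ⌊√D⌋ = 6
descent: ρ → (5,2,-2)
descent: ρ → (-2,6,1)  [lands on river]
river: ρ → (1,6,-2)
ρ-cycle length = 2 (tail of 2 descent steps not counted)

2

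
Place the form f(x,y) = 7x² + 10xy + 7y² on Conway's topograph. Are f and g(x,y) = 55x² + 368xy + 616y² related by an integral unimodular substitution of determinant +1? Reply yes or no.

D₁ = -96, D₂ = -96
f: translate: b→-4 (≡10 mod 14), so (7,10,7)→(7,-4,4)
f: flip: (7,-4,4)→(4,4,7)
f: reduced (well bottom): (4,4,7) with a≤c, −a<b≤a
g: translate: b→38 (≡368 mod 110), so (55,368,616)→(55,38,7)
g: flip: (55,38,7)→(7,-38,55)
g: translate: b→4 (≡-38 mod 14), so (7,-38,55)→(7,4,4)
g: flip: (7,4,4)→(4,-4,7)
g: translate: b→4 (≡-4 mod 8), so (4,-4,7)→(4,4,7)
g: reduced (well bottom): (4,4,7) with a≤c, −a<b≤a
reduced forms (4, 4, 7) vs (4, 4, 7) ⇒ equivalent

yes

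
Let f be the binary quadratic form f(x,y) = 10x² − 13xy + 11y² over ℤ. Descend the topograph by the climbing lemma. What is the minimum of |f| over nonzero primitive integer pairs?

translate: b→7 (≡-13 mod 20), so (10,-13,11)→(10,7,8)
flip: (10,7,8)→(8,-7,10)
reduced (well bottom): (8,-7,10) with a≤c, −a<b≤a
well minimum = a = 8

8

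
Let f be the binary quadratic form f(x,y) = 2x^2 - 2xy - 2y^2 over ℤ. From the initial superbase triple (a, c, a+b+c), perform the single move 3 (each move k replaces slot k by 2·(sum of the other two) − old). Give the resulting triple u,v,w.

start (2,-2,-2) = (f(1,0),f(0,1),f(1,1))
replace slot 3: 2·(2+(-2)) − (-2) = 2 → (2,-2,2)

2,-2,2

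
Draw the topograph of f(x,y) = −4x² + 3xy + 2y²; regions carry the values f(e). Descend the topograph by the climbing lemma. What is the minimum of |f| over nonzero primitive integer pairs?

river: ρ → (2,5,-2)
river: ρ → (-2,3,4)
river: ρ → (4,5,-1)
river: ρ → (-1,5,4)
river: ρ → (4,3,-2)
river: ρ → (-2,5,2)
river: ρ → (2,3,-4)
river: ρ → (-4,5,1)
river: ρ → (1,5,-4)
river: ρ → (-4,3,2)
closes: descent 0, river 10
min |a| on river = 1

1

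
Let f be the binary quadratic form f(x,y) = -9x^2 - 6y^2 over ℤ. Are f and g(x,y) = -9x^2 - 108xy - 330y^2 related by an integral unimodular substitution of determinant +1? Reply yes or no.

D₁ = -216, D₂ = -216
f is negative-definite; reduce −f:
−f: flip: (9,0,6)→(6,0,9)
−f: reduced (well bottom): (6,0,9) with a≤c, −a<b≤a
flip sign back: reduced form of f is (-6,0,-9)
g is negative-definite; reduce −g:
−g: translate: b→0 (≡108 mod 18), so (9,108,330)→(9,0,6)
−g: flip: (9,0,6)→(6,0,9)
−g: reduced (well bottom): (6,0,9) with a≤c, −a<b≤a
flip sign back: reduced form of g is (-6,0,-9)
reduced forms (-6, 0, -9) vs (-6, 0, -9) ⇒ equivalent

yes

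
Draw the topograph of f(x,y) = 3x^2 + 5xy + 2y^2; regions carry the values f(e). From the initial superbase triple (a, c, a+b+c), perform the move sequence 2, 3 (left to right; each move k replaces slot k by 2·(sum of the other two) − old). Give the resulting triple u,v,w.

start (3,2,10) = (f(1,0),f(0,1),f(1,1))
replace slot 2: 2·(3+10) − 2 = 24 → (3,24,10)
replace slot 3: 2·(3+24) − 10 = 44 → (3,24,44)

3,24,44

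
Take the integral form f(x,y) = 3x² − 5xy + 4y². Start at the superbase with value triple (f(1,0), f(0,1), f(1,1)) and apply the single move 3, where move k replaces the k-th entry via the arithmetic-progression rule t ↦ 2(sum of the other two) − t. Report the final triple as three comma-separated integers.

start (3,4,2) = (f(1,0),f(0,1),f(1,1))
replace slot 3: 2·(3+4) − 2 = 12 → (3,4,12)

3,4,12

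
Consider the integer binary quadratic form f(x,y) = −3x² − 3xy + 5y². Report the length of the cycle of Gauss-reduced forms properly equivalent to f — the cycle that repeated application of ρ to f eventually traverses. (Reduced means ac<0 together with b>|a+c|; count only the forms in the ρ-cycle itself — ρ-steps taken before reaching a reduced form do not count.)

D = 69, ⌊√D⌋ = 8
descent: ρ → (5,3,-3)  [lands on river]
river: ρ → (-3,3,5)
river: ρ → (5,7,-1)
river: ρ → (-1,7,5)
ρ-cycle length = 4 (tail of 1 descent step not counted)

4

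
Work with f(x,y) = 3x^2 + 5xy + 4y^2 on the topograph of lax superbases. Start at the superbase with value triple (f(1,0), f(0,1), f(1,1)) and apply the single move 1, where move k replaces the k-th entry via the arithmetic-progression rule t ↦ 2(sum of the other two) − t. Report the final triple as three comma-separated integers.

start (3,4,12) = (f(1,0),f(0,1),f(1,1))
replace slot 1: 2·(4+12) − 3 = 29 → (29,4,12)

29,4,12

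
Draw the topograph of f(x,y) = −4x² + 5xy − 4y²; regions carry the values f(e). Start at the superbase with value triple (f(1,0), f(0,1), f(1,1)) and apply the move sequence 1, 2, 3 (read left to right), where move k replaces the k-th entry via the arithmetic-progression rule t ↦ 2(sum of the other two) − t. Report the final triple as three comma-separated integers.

start (-4,-4,-3) = (f(1,0),f(0,1),f(1,1))
replace slot 1: 2·((-4)+(-3)) − (-4) = -10 → (-10,-4,-3)
replace slot 2: 2·((-10)+(-3)) − (-4) = -22 → (-10,-22,-3)
replace slot 3: 2·((-10)+(-22)) − (-3) = -61 → (-10,-22,-61)

-10,-22,-61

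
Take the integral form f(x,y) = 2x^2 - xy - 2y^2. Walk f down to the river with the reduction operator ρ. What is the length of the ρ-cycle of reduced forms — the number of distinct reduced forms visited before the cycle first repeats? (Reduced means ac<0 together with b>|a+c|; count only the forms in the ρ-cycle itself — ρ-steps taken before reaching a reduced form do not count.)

D = 17, ⌊√D⌋ = 4
descent: ρ → (-2,1,2)  [lands on river]
river: ρ → (2,3,-1)
river: ρ → (-1,3,2)
river: ρ → (2,1,-2)
river: ρ → (-2,3,1)
river: ρ → (1,3,-2)
ρ-cycle length = 6 (tail of 1 descent step not counted)

6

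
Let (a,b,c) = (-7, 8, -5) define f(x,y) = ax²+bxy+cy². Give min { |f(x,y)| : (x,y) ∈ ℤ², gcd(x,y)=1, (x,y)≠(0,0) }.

translate: b→6 (≡-8 mod 14), so (7,-8,5)→(7,6,4)
flip: (7,6,4)→(4,-6,7)
translate: b→2 (≡-6 mod 8), so (4,-6,7)→(4,2,5)
reduced (well bottom): (4,2,5) with a≤c, −a<b≤a
well minimum |f| = |-4| = 4 (negative-definite)

4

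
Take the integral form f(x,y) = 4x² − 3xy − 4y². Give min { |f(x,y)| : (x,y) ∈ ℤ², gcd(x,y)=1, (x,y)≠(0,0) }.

descent: ρ → (-4,3,4)  [lands on river]
river: ρ → (4,5,-3)
river: ρ → (-3,7,2)
river: ρ → (2,5,-6)
river: ρ → (-6,7,1)
river: ρ → (1,7,-6)
river: ρ → (-6,5,2)
river: ρ → (2,7,-3)
river: ρ → (-3,5,4)
river: ρ → (4,3,-4)
river: ρ → (-4,5,3)
river: ρ → (3,7,-2)
river: ρ → (-2,5,6)
river: ρ → (6,7,-1)
river: ρ → (-1,7,6)
river: ρ → (6,5,-2)
river: ρ → (-2,7,3)
river: ρ → (3,5,-4)
closes: descent 1, river 18
min |a| on river = 1

1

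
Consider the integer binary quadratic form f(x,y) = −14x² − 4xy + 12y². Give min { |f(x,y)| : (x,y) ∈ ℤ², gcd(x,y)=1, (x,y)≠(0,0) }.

descent: ρ → (12,4,-14)  [lands on river]
river: ρ → (-14,24,2)
river: ρ → (2,24,-14)
river: ρ → (-14,4,12)
river: ρ → (12,20,-6)
river: ρ → (-6,16,18)
river: ρ → (18,20,-4)
river: ρ → (-4,20,18)
river: ρ → (18,16,-6)
river: ρ → (-6,20,12)
closes: descent 1, river 10
min |a| on river = 2

2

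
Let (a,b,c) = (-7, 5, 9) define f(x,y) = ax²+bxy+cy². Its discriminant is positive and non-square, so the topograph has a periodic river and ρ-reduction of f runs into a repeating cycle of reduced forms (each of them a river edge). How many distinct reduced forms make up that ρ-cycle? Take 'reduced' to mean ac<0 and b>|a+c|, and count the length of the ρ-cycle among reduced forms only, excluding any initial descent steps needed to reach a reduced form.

D = 277, ⌊√D⌋ = 16
river: ρ → (9,13,-3)
river: ρ → (-3,11,13)
river: ρ → (13,15,-1)
river: ρ → (-1,15,13)
river: ρ → (13,11,-3)
river: ρ → (-3,13,9)
river: ρ → (9,5,-7)
river: ρ → (-7,9,7)
river: ρ → (7,5,-9)
river: ρ → (-9,13,3)
river: ρ → (3,11,-13)
river: ρ → (-13,15,1)
river: ρ → (1,15,-13)
river: ρ → (-13,11,3)
river: ρ → (3,13,-9)
river: ρ → (-9,5,7)
river: ρ → (7,9,-7)
river: ρ → (-7,5,9)
ρ-cycle length = 18 (tail of 0 descent steps not counted)

18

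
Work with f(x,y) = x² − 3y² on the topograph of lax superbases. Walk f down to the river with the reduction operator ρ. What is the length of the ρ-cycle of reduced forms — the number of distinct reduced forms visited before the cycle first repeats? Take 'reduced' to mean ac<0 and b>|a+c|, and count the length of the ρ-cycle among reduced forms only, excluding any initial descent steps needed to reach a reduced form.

D = 12, ⌊√D⌋ = 3
descent: ρ → (-3,0,1)
descent: ρ → (1,2,-2)  [lands on river]
river: ρ → (-2,2,1)
ρ-cycle length = 2 (tail of 2 descent steps not counted)

2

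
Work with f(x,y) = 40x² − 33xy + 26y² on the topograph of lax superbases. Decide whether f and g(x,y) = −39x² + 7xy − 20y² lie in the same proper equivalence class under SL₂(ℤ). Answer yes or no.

D₁ = -3071, D₂ = -3071
f: flip: (40,-33,26)→(26,33,40)
f: translate: b→-19 (≡33 mod 52), so (26,33,40)→(26,-19,33)
f: reduced (well bottom): (26,-19,33) with a≤c, −a<b≤a
g is negative-definite; reduce −g:
−g: flip: (39,-7,20)→(20,7,39)
−g: reduced (well bottom): (20,7,39) with a≤c, −a<b≤a
flip sign back: reduced form of g is (-20,-7,-39)
reduced forms (26, -19, 33) vs (-20, -7, -39) ⇒ inequivalent

no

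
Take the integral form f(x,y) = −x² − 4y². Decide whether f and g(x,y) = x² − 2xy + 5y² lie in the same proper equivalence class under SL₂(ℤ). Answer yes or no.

D₁ = -16, D₂ = -16
f is negative-definite; reduce −f:
−f: reduced (well bottom): (1,0,4) with a≤c, −a<b≤a
flip sign back: reduced form of f is (-1,0,-4)
g: translate: b→0 (≡-2 mod 2), so (1,-2,5)→(1,0,4)
g: reduced (well bottom): (1,0,4) with a≤c, −a<b≤a
reduced forms (-1, 0, -4) vs (1, 0, 4) ⇒ inequivalent

no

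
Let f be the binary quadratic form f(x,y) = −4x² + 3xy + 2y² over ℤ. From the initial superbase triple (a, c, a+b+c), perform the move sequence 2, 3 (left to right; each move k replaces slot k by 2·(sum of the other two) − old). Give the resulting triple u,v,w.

start (-4,2,1) = (f(1,0),f(0,1),f(1,1))
replace slot 2: 2·((-4)+1) − 2 = -8 → (-4,-8,1)
replace slot 3: 2·((-4)+(-8)) − 1 = -25 → (-4,-8,-25)

-4,-8,-25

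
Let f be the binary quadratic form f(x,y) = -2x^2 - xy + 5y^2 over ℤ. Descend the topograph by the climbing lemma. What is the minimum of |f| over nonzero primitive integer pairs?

descent: ρ → (5,1,-2)
descent: ρ → (-2,3,4)  [lands on river]
river: ρ → (4,5,-1)
river: ρ → (-1,5,4)
river: ρ → (4,3,-2)
river: ρ → (-2,5,2)
river: ρ → (2,3,-4)
river: ρ → (-4,5,1)
river: ρ → (1,5,-4)
river: ρ → (-4,3,2)
river: ρ → (2,5,-2)
closes: descent 2, river 10
min |a| on river = 1

1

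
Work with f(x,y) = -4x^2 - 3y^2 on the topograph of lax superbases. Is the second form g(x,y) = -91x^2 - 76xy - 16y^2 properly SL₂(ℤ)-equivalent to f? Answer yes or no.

D₁ = -48, D₂ = -48
f is negative-definite; reduce −f:
−f: flip: (4,0,3)→(3,0,4)
−f: reduced (well bottom): (3,0,4) with a≤c, −a<b≤a
flip sign back: reduced form of f is (-3,0,-4)
g is negative-definite; reduce −g:
−g: flip: (91,76,16)→(16,-76,91)
−g: translate: b→-12 (≡-76 mod 32), so (16,-76,91)→(16,-12,3)
−g: flip: (16,-12,3)→(3,12,16)
−g: translate: b→0 (≡12 mod 6), so (3,12,16)→(3,0,4)
−g: reduced (well bottom): (3,0,4) with a≤c, −a<b≤a
flip sign back: reduced form of g is (-3,0,-4)
reduced forms (-3, 0, -4) vs (-3, 0, -4) ⇒ equivalent

yes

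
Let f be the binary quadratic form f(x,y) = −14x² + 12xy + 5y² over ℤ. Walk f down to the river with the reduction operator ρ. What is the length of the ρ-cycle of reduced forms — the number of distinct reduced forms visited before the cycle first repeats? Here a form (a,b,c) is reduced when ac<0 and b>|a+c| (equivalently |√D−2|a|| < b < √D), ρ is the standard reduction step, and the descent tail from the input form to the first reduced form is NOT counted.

D = 424, ⌊√D⌋ = 20
river: ρ → (5,18,-5)
river: ρ → (-5,12,14)
river: ρ → (14,16,-3)
river: ρ → (-3,20,2)
river: ρ → (2,20,-3)
river: ρ → (-3,16,14)
river: ρ → (14,12,-5)
river: ρ → (-5,18,5)
river: ρ → (5,12,-14)
river: ρ → (-14,16,3)
river: ρ → (3,20,-2)
river: ρ → (-2,20,3)
river: ρ → (3,16,-14)
river: ρ → (-14,12,5)
ρ-cycle length = 14 (tail of 0 descent steps not counted)

14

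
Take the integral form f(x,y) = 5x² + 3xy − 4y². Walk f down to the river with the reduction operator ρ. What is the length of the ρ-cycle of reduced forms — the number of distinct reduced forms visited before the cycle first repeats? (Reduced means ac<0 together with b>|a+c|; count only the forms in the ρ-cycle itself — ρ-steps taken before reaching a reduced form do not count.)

D = 89, ⌊√D⌋ = 9
river: ρ → (-4,5,4)
river: ρ → (4,3,-5)
river: ρ → (-5,7,2)
river: ρ → (2,9,-1)
river: ρ → (-1,9,2)
river: ρ → (2,7,-5)
river: ρ → (-5,3,4)
river: ρ → (4,5,-4)
river: ρ → (-4,3,5)
river: ρ → (5,7,-2)
river: ρ → (-2,9,1)
river: ρ → (1,9,-2)
river: ρ → (-2,7,5)
river: ρ → (5,3,-4)
ρ-cycle length = 14 (tail of 0 descent steps not counted)

14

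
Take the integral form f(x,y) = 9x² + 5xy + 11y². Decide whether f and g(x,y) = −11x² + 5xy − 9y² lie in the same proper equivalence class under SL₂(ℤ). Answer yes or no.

D₁ = -371, D₂ = -371
f: reduced (well bottom): (9,5,11) with a≤c, −a<b≤a
g is negative-definite; reduce −g:
−g: flip: (11,-5,9)→(9,5,11)
−g: reduced (well bottom): (9,5,11) with a≤c, −a<b≤a
flip sign back: reduced form of g is (-9,-5,-11)
reduced forms (9, 5, 11) vs (-9, -5, -11) ⇒ inequivalent

no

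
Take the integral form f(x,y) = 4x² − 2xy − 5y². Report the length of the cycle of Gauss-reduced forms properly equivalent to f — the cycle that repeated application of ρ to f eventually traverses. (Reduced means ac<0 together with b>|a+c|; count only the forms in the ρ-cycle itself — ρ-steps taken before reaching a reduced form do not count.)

D = 84, ⌊√D⌋ = 9
descent: ρ → (-5,2,4)  [lands on river]
river: ρ → (4,6,-3)
river: ρ → (-3,6,4)
river: ρ → (4,2,-5)
river: ρ → (-5,8,1)
river: ρ → (1,8,-5)
ρ-cycle length = 6 (tail of 1 descent step not counted)

6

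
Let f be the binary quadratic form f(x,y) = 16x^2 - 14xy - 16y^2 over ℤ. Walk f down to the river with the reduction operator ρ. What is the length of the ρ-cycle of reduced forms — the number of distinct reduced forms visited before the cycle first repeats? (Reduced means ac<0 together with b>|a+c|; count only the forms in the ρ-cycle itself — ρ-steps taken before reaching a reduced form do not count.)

D = 1220, ⌊√D⌋ = 34
descent: ρ → (-16,14,16)  [lands on river]
river: ρ → (16,18,-14)
river: ρ → (-14,10,20)
river: ρ → (20,30,-4)
river: ρ → (-4,34,4)
river: ρ → (4,30,-20)
river: ρ → (-20,10,14)
river: ρ → (14,18,-16)
ρ-cycle length = 8 (tail of 1 descent step not counted)

8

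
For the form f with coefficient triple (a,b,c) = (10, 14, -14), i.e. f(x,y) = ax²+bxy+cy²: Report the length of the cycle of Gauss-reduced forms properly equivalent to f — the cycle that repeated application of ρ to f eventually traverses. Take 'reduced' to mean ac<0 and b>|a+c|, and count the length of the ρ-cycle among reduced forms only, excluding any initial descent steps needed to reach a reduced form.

D = 756, ⌊√D⌋ = 27
river: ρ → (-14,14,10)
river: ρ → (10,26,-2)
river: ρ → (-2,26,10)
river: ρ → (10,14,-14)
ρ-cycle length = 4 (tail of 0 descent steps not counted)

4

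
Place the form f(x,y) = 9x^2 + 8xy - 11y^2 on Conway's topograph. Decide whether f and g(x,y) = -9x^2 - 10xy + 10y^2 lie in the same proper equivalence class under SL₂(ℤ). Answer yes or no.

D₁ = 460, D₂ = 460
river cycle of f (length 10): (-11, 14, 6), (6, 10, -15), (-15, 20, 1), (1, 20, -15), (-15, 10, 6), (6, 14, -11), (-11, 8, 9), (9, 10, -10), (-10, 10, 9), (9, 8, -11)
river cycle of g (length 10): (10, 10, -9), (-9, 8, 11), (11, 14, -6), (-6, 10, 15), (15, 20, -1), (-1, 20, 15), (15, 10, -6), (-6, 14, 11), (11, 8, -9), (-9, 10, 10)
cycles differ ⇒ inequivalent

no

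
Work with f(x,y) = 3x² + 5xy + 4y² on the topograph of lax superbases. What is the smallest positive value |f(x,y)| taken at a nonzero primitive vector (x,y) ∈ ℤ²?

translate: b→-1 (≡5 mod 6), so (3,5,4)→(3,-1,2)
flip: (3,-1,2)→(2,1,3)
reduced (well bottom): (2,1,3) with a≤c, −a<b≤a
well minimum = a = 2

2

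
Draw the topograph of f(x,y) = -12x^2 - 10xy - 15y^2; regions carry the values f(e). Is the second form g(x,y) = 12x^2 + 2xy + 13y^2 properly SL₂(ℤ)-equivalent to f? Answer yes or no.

D₁ = -620, D₂ = -620
f is negative-definite; reduce −f:
−f: reduced (well bottom): (12,10,15) with a≤c, −a<b≤a
flip sign back: reduced form of f is (-12,-10,-15)
g: reduced (well bottom): (12,2,13) with a≤c, −a<b≤a
reduced forms (-12, -10, -15) vs (12, 2, 13) ⇒ inequivalent

no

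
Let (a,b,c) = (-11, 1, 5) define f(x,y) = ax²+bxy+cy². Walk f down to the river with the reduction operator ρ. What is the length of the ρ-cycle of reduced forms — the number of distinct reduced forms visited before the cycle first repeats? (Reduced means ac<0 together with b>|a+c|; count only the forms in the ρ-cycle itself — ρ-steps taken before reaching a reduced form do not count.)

D = 221, ⌊√D⌋ = 14
descent: ρ → (5,9,-7)  [lands on river]
river: ρ → (-7,5,7)
river: ρ → (7,9,-5)
river: ρ → (-5,11,5)
ρ-cycle length = 4 (tail of 1 descent step not counted)

4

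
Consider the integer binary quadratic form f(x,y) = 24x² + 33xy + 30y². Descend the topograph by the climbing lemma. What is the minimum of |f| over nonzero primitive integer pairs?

translate: b→-15 (≡33 mod 48), so (24,33,30)→(24,-15,21)
flip: (24,-15,21)→(21,15,24)
reduced (well bottom): (21,15,24) with a≤c, −a<b≤a
well minimum = a = 21

21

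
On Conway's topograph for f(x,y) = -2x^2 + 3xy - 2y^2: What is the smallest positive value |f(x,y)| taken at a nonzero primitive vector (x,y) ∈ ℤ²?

translate: b→1 (≡-3 mod 4), so (2,-3,2)→(2,1,1)
flip: (2,1,1)→(1,-1,2)
translate: b→1 (≡-1 mod 2), so (1,-1,2)→(1,1,2)
reduced (well bottom): (1,1,2) with a≤c, −a<b≤a
well minimum |f| = |-1| = 1 (negative-definite)

1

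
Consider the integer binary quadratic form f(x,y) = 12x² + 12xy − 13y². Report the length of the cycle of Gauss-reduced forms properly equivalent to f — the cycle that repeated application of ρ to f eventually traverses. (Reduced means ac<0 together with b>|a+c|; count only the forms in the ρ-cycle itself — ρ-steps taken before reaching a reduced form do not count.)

D = 768, ⌊√D⌋ = 27
river: ρ → (-13,14,11)
river: ρ → (11,8,-16)
river: ρ → (-16,24,3)
river: ρ → (3,24,-16)
river: ρ → (-16,8,11)
river: ρ → (11,14,-13)
river: ρ → (-13,12,12)
river: ρ → (12,12,-13)
ρ-cycle length = 8 (tail of 0 descent steps not counted)

8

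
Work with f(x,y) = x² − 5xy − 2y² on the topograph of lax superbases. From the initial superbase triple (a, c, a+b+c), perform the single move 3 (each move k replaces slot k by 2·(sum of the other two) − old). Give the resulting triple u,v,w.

start (1,-2,-6) = (f(1,0),f(0,1),f(1,1))
replace slot 3: 2·(1+(-2)) − (-6) = 4 → (1,-2,4)

1,-2,4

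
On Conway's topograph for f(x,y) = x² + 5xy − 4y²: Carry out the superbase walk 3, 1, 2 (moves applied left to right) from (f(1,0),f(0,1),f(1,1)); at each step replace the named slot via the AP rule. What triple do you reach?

start (1,-4,2) = (f(1,0),f(0,1),f(1,1))
replace slot 3: 2·(1+(-4)) − 2 = -8 → (1,-4,-8)
replace slot 1: 2·((-4)+(-8)) − 1 = -25 → (-25,-4,-8)
replace slot 2: 2·((-25)+(-8)) − (-4) = -62 → (-25,-62,-8)

-25,-62,-8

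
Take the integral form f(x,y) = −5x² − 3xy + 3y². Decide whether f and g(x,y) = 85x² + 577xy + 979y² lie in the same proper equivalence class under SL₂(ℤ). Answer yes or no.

D₁ = 69, D₂ = 69
river cycle of f (length 4): (3, 3, -5), (-5, 7, 1), (1, 7, -5), (-5, 3, 3)
river cycle of g (length 4): (1, 7, -5), (-5, 3, 3), (3, 3, -5), (-5, 7, 1)
cycles coincide ⇒ equivalent

yes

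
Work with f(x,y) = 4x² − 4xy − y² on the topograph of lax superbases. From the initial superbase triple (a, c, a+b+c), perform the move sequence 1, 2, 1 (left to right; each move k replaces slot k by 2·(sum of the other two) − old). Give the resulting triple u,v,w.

start (4,-1,-1) = (f(1,0),f(0,1),f(1,1))
replace slot 1: 2·((-1)+(-1)) − 4 = -8 → (-8,-1,-1)
replace slot 2: 2·((-8)+(-1)) − (-1) = -17 → (-8,-17,-1)
replace slot 1: 2·((-17)+(-1)) − (-8) = -28 → (-28,-17,-1)

-28,-17,-1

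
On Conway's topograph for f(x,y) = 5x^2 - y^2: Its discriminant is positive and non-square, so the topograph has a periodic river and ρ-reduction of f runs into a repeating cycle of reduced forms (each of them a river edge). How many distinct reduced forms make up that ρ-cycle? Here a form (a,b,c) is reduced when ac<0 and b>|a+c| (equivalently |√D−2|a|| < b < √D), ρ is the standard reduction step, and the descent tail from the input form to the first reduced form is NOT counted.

D = 20, ⌊√D⌋ = 4
descent: ρ → (-1,4,1)  [lands on river]
river: ρ → (1,4,-1)
ρ-cycle length = 2 (tail of 1 descent step not counted)

2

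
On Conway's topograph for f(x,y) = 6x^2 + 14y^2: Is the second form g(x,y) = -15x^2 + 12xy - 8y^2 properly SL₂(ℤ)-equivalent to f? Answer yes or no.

D₁ = -336, D₂ = -336
f: reduced (well bottom): (6,0,14) with a≤c, −a<b≤a
g is negative-definite; reduce −g:
−g: flip: (15,-12,8)→(8,12,15)
−g: translate: b→-4 (≡12 mod 16), so (8,12,15)→(8,-4,11)
−g: reduced (well bottom): (8,-4,11) with a≤c, −a<b≤a
flip sign back: reduced form of g is (-8,4,-11)
reduced forms (6, 0, 14) vs (-8, 4, -11) ⇒ inequivalent

no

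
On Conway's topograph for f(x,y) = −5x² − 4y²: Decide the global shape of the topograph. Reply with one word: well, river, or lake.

D = b²−4ac = 0² − 4·(-5)·(-4) = -80
D < 0 ⇒ definite ⇒ every region one sign ⇒ single well

well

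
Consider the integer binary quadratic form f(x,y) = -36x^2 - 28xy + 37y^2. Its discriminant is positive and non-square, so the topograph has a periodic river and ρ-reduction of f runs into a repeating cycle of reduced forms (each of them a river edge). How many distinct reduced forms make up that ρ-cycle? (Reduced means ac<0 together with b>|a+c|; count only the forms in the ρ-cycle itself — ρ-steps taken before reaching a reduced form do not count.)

D = 6112, ⌊√D⌋ = 78
descent: ρ → (37,28,-36)  [lands on river]
river: ρ → (-36,44,29)
river: ρ → (29,72,-8)
river: ρ → (-8,72,29)
river: ρ → (29,44,-36)
river: ρ → (-36,28,37)
river: ρ → (37,46,-27)
river: ρ → (-27,62,21)
river: ρ → (21,64,-24)
river: ρ → (-24,32,53)
river: ρ → (53,74,-3)
river: ρ → (-3,76,28)
river: ρ → (28,36,-43)
river: ρ → (-43,50,21)
river: ρ → (21,76,-4)
river: ρ → (-4,76,21)
river: ρ → (21,50,-43)
river: ρ → (-43,36,28)
river: ρ → (28,76,-3)
river: ρ → (-3,74,53)
river: ρ → (53,32,-24)
river: ρ → (-24,64,21)
river: ρ → (21,62,-27)
river: ρ → (-27,46,37)
ρ-cycle length = 24 (tail of 1 descent step not counted)

24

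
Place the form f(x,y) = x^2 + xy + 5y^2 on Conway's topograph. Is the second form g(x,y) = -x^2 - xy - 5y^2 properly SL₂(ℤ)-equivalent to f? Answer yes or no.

D₁ = -19, D₂ = -19
f: reduced (well bottom): (1,1,5) with a≤c, −a<b≤a
g is negative-definite; reduce −g:
−g: reduced (well bottom): (1,1,5) with a≤c, −a<b≤a
flip sign back: reduced form of g is (-1,-1,-5)
reduced forms (1, 1, 5) vs (-1, -1, -5) ⇒ inequivalent

no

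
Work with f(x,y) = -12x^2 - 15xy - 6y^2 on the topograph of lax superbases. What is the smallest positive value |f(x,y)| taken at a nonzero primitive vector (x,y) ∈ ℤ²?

translate: b→-9 (≡15 mod 24), so (12,15,6)→(12,-9,3)
flip: (12,-9,3)→(3,9,12)
translate: b→3 (≡9 mod 6), so (3,9,12)→(3,3,6)
reduced (well bottom): (3,3,6) with a≤c, −a<b≤a
well minimum |f| = |-3| = 3 (negative-definite)

3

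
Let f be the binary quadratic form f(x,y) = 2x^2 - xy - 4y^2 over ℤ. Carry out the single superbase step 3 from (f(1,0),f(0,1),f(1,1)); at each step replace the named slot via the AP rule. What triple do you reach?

start (2,-4,-3) = (f(1,0),f(0,1),f(1,1))
replace slot 3: 2·(2+(-4)) − (-3) = -1 → (2,-4,-1)

2,-4,-1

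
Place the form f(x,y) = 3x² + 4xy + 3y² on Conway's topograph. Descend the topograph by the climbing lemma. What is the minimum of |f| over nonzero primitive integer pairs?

translate: b→-2 (≡4 mod 6), so (3,4,3)→(3,-2,2)
flip: (3,-2,2)→(2,2,3)
reduced (well bottom): (2,2,3) with a≤c, −a<b≤a
well minimum = a = 2

2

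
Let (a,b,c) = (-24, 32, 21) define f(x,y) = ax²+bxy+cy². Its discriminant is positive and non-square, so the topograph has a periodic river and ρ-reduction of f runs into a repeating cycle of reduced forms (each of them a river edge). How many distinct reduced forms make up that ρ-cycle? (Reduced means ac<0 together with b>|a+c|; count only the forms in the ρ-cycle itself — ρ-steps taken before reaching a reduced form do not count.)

D = 3040, ⌊√D⌋ = 55
river: ρ → (21,52,-4)
river: ρ → (-4,52,21)
river: ρ → (21,32,-24)
river: ρ → (-24,16,29)
river: ρ → (29,42,-11)
river: ρ → (-11,46,21)
river: ρ → (21,38,-19)
river: ρ → (-19,38,21)
river: ρ → (21,46,-11)
river: ρ → (-11,42,29)
river: ρ → (29,16,-24)
river: ρ → (-24,32,21)
ρ-cycle length = 12 (tail of 0 descent steps not counted)

12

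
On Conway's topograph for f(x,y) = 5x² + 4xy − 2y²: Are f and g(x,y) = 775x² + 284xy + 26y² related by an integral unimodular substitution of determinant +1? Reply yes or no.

D₁ = 56, D₂ = 56
river cycle of f (length 4): (-2, 4, 5), (5, 6, -1), (-1, 6, 5), (5, 4, -2)
river cycle of g (length 4): (5, 4, -2), (-2, 4, 5), (5, 6, -1), (-1, 6, 5)
cycles coincide ⇒ equivalent

yes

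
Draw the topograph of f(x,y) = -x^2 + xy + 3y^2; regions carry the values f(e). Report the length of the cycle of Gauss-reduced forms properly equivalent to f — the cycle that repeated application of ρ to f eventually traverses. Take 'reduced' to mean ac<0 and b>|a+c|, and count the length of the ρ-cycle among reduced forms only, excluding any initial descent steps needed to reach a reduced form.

D = 13, ⌊√D⌋ = 3
descent: ρ → (3,-1,-1)
descent: ρ → (-1,3,1)  [lands on river]
river: ρ → (1,3,-1)
ρ-cycle length = 2 (tail of 2 descent steps not counted)

2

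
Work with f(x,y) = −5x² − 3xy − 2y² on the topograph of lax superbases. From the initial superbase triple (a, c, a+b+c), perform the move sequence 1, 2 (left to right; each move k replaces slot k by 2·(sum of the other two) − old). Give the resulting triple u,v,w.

start (-5,-2,-10) = (f(1,0),f(0,1),f(1,1))
replace slot 1: 2·((-2)+(-10)) − (-5) = -19 → (-19,-2,-10)
replace slot 2: 2·((-19)+(-10)) − (-2) = -56 → (-19,-56,-10)

-19,-56,-10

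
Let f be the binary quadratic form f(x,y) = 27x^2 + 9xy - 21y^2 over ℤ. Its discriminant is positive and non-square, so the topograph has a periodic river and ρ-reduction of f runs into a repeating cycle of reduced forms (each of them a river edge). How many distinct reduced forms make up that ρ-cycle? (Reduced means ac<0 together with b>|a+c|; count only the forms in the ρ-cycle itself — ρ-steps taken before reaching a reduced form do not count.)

D = 2349, ⌊√D⌋ = 48
river: ρ → (-21,33,15)
river: ρ → (15,27,-27)
river: ρ → (-27,27,15)
river: ρ → (15,33,-21)
river: ρ → (-21,9,27)
river: ρ → (27,45,-3)
river: ρ → (-3,45,27)
river: ρ → (27,9,-21)
ρ-cycle length = 8 (tail of 0 descent steps not counted)

8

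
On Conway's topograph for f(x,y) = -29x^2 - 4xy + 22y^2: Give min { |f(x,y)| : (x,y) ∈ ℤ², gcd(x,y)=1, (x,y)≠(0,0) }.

descent: ρ → (22,48,-3)  [lands on river]
river: ρ → (-3,48,22)
river: ρ → (22,40,-11)
river: ρ → (-11,48,6)
river: ρ → (6,48,-11)
river: ρ → (-11,40,22)
closes: descent 1, river 6
min |a| on river = 3

3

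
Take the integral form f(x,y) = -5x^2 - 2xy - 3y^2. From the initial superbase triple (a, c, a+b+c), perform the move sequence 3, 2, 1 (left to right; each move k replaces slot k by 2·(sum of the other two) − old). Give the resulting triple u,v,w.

start (-5,-3,-10) = (f(1,0),f(0,1),f(1,1))
replace slot 3: 2·((-5)+(-3)) − (-10) = -6 → (-5,-3,-6)
replace slot 2: 2·((-5)+(-6)) − (-3) = -19 → (-5,-19,-6)
replace slot 1: 2·((-19)+(-6)) − (-5) = -45 → (-45,-19,-6)

-45,-19,-6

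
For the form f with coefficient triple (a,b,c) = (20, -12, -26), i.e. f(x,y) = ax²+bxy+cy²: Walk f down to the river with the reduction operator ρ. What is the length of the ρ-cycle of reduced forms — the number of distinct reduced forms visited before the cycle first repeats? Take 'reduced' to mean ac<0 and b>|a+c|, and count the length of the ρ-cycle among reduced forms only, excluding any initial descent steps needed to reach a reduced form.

D = 2224, ⌊√D⌋ = 47
descent: ρ → (-26,12,20)  [lands on river]
river: ρ → (20,28,-18)
river: ρ → (-18,44,4)
river: ρ → (4,44,-18)
river: ρ → (-18,28,20)
river: ρ → (20,12,-26)
river: ρ → (-26,40,6)
river: ρ → (6,44,-12)
river: ρ → (-12,28,30)
river: ρ → (30,32,-10)
river: ρ → (-10,28,36)
river: ρ → (36,44,-2)
river: ρ → (-2,44,36)
river: ρ → (36,28,-10)
river: ρ → (-10,32,30)
river: ρ → (30,28,-12)
river: ρ → (-12,44,6)
river: ρ → (6,40,-26)
ρ-cycle length = 18 (tail of 1 descent step not counted)

18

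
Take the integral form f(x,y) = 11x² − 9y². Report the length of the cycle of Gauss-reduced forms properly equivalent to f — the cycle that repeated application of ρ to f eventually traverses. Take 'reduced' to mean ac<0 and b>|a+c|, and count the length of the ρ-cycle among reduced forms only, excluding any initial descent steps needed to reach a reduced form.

D = 396, ⌊√D⌋ = 19
descent: ρ → (-9,18,2)  [lands on river]
river: ρ → (2,18,-9)
ρ-cycle length = 2 (tail of 1 descent step not counted)

2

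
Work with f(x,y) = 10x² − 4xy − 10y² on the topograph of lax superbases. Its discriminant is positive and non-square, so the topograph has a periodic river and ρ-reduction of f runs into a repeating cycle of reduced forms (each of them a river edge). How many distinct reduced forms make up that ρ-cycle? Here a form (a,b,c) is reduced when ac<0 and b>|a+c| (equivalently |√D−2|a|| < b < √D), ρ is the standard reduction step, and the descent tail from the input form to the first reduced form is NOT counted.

D = 416, ⌊√D⌋ = 20
descent: ρ → (-10,4,10)  [lands on river]
river: ρ → (10,16,-4)
river: ρ → (-4,16,10)
river: ρ → (10,4,-10)
river: ρ → (-10,16,4)
river: ρ → (4,16,-10)
ρ-cycle length = 6 (tail of 1 descent step not counted)

6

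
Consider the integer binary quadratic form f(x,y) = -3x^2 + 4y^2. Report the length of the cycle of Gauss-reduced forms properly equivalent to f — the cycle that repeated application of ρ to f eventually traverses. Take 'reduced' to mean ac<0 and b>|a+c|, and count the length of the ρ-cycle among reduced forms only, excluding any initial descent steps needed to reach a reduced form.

D = 48, ⌊√D⌋ = 6
descent: ρ → (4,0,-3)
descent: ρ → (-3,6,1)  [lands on river]
river: ρ → (1,6,-3)
ρ-cycle length = 2 (tail of 2 descent steps not counted)

2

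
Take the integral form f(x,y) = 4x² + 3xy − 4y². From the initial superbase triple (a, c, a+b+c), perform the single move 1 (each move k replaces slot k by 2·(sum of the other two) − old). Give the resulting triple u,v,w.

start (4,-4,3) = (f(1,0),f(0,1),f(1,1))
replace slot 1: 2·((-4)+3) − 4 = -6 → (-6,-4,3)

-6,-4,3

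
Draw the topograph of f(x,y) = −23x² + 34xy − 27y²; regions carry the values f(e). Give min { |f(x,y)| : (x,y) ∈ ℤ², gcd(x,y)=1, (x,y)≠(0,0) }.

translate: b→12 (≡-34 mod 46), so (23,-34,27)→(23,12,16)
flip: (23,12,16)→(16,-12,23)
reduced (well bottom): (16,-12,23) with a≤c, −a<b≤a
well minimum |f| = |-16| = 16 (negative-definite)

16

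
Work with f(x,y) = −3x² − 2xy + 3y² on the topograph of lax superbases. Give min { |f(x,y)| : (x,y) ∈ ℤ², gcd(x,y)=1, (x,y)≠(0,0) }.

descent: ρ → (3,2,-3)  [lands on river]
river: ρ → (-3,4,2)
river: ρ → (2,4,-3)
river: ρ → (-3,2,3)
river: ρ → (3,4,-2)
river: ρ → (-2,4,3)
closes: descent 1, river 6
min |a| on river = 2

2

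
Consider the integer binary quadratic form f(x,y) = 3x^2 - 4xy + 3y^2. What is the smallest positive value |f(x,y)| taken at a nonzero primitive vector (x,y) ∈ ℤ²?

translate: b→2 (≡-4 mod 6), so (3,-4,3)→(3,2,2)
flip: (3,2,2)→(2,-2,3)
translate: b→2 (≡-2 mod 4), so (2,-2,3)→(2,2,3)
reduced (well bottom): (2,2,3) with a≤c, −a<b≤a
well minimum = a = 2

2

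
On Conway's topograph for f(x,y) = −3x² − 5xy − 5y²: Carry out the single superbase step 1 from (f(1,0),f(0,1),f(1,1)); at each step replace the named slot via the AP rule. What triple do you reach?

start (-3,-5,-13) = (f(1,0),f(0,1),f(1,1))
replace slot 1: 2·((-5)+(-13)) − (-3) = -33 → (-33,-5,-13)

-33,-5,-13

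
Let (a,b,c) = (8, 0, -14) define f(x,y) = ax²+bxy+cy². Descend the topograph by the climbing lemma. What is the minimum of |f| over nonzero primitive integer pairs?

descent: ρ → (-14,0,8)
descent: ρ → (8,16,-6)  [lands on river]
river: ρ → (-6,20,2)
river: ρ → (2,20,-6)
river: ρ → (-6,16,8)
closes: descent 2, river 4
min |a| on river = 2

2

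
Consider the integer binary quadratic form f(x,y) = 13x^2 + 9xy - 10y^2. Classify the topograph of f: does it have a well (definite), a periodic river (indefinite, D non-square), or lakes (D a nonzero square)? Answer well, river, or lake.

D = b²−4ac = 9² − 4·13·(-10) = 601
D > 0 non-square ⇒ indefinite ⇒ periodic river

river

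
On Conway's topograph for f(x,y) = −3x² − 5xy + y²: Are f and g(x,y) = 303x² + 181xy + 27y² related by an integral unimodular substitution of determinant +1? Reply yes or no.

D₁ = 37, D₂ = 37
river cycle of f (length 6): (1, 5, -3), (-3, 1, 3), (3, 5, -1), (-1, 5, 3), (3, 1, -3), (-3, 5, 1)
river cycle of g (length 6): (3, 1, -3), (-3, 5, 1), (1, 5, -3), (-3, 1, 3), (3, 5, -1), (-1, 5, 3)
cycles coincide ⇒ equivalent

yes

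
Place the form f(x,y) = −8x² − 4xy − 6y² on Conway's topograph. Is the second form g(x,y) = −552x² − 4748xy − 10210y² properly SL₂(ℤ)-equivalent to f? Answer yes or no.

D₁ = -176, D₂ = -176
f is negative-definite; reduce −f:
−f: flip: (8,4,6)→(6,-4,8)
−f: reduced (well bottom): (6,-4,8) with a≤c, −a<b≤a
flip sign back: reduced form of f is (-6,4,-8)
g is negative-definite; reduce −g:
−g: translate: b→332 (≡4748 mod 1104), so (552,4748,10210)→(552,332,50)
−g: flip: (552,332,50)→(50,-332,552)
−g: translate: b→-32 (≡-332 mod 100), so (50,-332,552)→(50,-32,6)
−g: flip: (50,-32,6)→(6,32,50)
−g: translate: b→-4 (≡32 mod 12), so (6,32,50)→(6,-4,8)
−g: reduced (well bottom): (6,-4,8) with a≤c, −a<b≤a
flip sign back: reduced form of g is (-6,4,-8)
reduced forms (-6, 4, -8) vs (-6, 4, -8) ⇒ equivalent

yes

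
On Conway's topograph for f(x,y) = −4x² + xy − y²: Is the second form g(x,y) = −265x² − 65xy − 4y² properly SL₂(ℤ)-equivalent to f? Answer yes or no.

D₁ = -15, D₂ = -15
f is negative-definite; reduce −f:
−f: flip: (4,-1,1)→(1,1,4)
−f: reduced (well bottom): (1,1,4) with a≤c, −a<b≤a
flip sign back: reduced form of f is (-1,-1,-4)
g is negative-definite; reduce −g:
−g: flip: (265,65,4)→(4,-65,265)
−g: translate: b→-1 (≡-65 mod 8), so (4,-65,265)→(4,-1,1)
−g: flip: (4,-1,1)→(1,1,4)
−g: reduced (well bottom): (1,1,4) with a≤c, −a<b≤a
flip sign back: reduced form of g is (-1,-1,-4)
reduced forms (-1, -1, -4) vs (-1, -1, -4) ⇒ equivalent

yes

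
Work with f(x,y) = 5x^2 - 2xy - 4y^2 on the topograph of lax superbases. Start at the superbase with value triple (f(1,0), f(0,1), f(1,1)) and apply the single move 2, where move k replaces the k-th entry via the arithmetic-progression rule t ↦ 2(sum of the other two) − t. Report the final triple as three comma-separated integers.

start (5,-4,-1) = (f(1,0),f(0,1),f(1,1))
replace slot 2: 2·(5+(-1)) − (-4) = 12 → (5,12,-1)

5,12,-1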